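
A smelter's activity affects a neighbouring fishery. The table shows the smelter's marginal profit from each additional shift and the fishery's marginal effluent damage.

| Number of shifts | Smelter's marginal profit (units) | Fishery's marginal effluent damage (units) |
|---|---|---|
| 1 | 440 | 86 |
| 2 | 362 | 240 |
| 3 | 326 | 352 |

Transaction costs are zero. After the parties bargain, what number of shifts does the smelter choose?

Bargaining reaches the level where marginal profit last exceeds marginal effluent damage.
That holds through level 2 (362 ≥ 240) but not at 3 (326 < 352).

2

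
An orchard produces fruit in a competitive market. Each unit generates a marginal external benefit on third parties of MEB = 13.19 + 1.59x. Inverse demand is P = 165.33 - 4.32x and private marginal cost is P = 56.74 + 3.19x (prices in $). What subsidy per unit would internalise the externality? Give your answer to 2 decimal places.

subsidy = $45.90 per unit

Social marginal cost = private MC − MEB = 43.55 + 1.60x.
Set SMC = demand: 43.55 + 1.60x = 165.33 - 4.32x → x* = 20.5709.
The Pigouvian subsidy equals MEB at x*: 13.19 + 1.59×20.5709 = 45.8977.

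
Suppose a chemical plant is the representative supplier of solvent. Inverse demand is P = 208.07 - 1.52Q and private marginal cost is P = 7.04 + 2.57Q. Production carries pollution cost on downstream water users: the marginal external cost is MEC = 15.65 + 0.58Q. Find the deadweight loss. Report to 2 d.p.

DWL = 208.77

Market equilibrium (private): 7.04 + 2.57Q = 208.07 - 1.52Q → Q_m = 49.1516.
Social marginal cost = private MC + MEC = 22.69 + 3.15Q.
Set SMC = demand: 22.69 + 3.15Q = 208.07 - 1.52Q → Q* = 39.6959.
The welfare-loss triangle has base |Q_m − Q*| and height MEC(Q_m) (the vertical gap between SMC and demand is zero at Q* and MEC at Q_m).
DWL = ½ × 9.4557 × 44.1579 = 208.7719.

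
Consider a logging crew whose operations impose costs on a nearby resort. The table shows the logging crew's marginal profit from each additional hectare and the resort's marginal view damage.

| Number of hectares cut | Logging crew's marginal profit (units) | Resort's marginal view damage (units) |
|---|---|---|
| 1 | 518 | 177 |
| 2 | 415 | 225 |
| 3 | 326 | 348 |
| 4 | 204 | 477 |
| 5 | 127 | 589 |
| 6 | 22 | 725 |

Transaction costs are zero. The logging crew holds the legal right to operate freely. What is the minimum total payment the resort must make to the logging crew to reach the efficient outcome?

Left alone the logging crew would choose level 6 (marginal profit stays positive).
Efficient level: k* = 2 (marginal profit ≥ marginal view damage through 2).
The resort must at least cover the logging crew's forgone profit from cutting 6→2: 326 + 204 + 127 + 22 = 679.

679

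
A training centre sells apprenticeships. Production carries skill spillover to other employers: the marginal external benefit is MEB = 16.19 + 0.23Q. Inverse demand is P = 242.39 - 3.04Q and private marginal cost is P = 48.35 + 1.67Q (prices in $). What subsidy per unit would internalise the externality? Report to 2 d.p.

Social marginal cost = private MC − MEB = 32.16 + 1.44Q.
Set SMC = demand: 32.16 + 1.44Q = 242.39 - 3.04Q → Q* = 46.9263.
The Pigouvian subsidy equals MEB at Q*: 16.19 + 0.23×46.9263 = 26.9830.

subsidy = $26.98 per unit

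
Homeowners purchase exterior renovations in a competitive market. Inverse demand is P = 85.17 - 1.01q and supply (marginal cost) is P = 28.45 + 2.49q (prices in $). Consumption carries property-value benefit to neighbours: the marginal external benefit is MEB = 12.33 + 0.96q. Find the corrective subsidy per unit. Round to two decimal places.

Social marginal benefit = demand + MEB = 97.50 - 0.05q.
Set SMB = MC: 97.50 - 0.05q = 28.45 + 2.49q → q* = 27.1850.
The Pigouvian subsidy equals MEB at q*: 12.33 + 0.96×27.1850 = 38.4276.

subsidy = $38.43 per unit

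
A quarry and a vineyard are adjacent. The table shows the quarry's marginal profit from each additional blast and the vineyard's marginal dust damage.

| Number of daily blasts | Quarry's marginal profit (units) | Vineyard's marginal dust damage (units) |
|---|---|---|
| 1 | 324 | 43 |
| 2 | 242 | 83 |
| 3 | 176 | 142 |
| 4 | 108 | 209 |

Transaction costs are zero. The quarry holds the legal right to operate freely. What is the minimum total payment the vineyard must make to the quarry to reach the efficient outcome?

Left alone the quarry would choose level 4 (marginal profit stays positive).
Efficient level: k* = 3 (marginal profit ≥ marginal dust damage through 3).
The vineyard must at least cover the quarry's forgone profit from cutting 4→3: 108 = 108.

108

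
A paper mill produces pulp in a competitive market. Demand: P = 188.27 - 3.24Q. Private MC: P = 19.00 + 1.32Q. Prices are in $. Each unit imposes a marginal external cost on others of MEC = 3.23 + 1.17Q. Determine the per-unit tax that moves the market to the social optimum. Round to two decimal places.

Social marginal cost = private MC + MEC = 22.23 + 2.49Q.
Set SMC = demand: 22.23 + 2.49Q = 188.27 - 3.24Q → Q* = 28.9773.
The Pigouvian tax equals MEC at Q*: 3.23 + 1.17×28.9773 = 37.1334.

tax = $37.13 per unit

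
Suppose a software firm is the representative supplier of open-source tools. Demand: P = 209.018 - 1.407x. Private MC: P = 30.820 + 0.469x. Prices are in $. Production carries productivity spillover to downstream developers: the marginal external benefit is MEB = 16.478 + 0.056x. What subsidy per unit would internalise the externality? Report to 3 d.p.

Social marginal cost = private MC − MEB = 14.342 + 0.413x.
Set SMC = demand: 14.342 + 0.413x = 209.018 - 1.407x → x* = 106.9648.
The Pigouvian subsidy equals MEB at x*: 16.478 + 0.056×106.9648 = 22.4680.

subsidy = $22.468 per unit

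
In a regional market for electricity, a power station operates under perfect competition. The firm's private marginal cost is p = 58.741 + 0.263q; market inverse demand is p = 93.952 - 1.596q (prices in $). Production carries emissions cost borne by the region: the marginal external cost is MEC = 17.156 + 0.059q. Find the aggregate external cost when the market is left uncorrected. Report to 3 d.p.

$335.532

Market equilibrium (private): 58.741 + 0.263q = 93.952 - 1.596q → q_m = 18.9408.
Total external cost = ∫₀^{q_m} (17.156 + 0.059q) dq = 17.156×18.9408 + ½×0.059×18.9408² = 335.5316.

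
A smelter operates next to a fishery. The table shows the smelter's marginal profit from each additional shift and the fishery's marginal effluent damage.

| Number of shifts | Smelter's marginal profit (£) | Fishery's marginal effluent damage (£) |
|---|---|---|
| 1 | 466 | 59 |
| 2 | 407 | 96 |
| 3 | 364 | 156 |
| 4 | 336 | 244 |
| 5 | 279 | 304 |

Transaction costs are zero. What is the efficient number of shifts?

4

Bargaining reaches the level where marginal profit last exceeds marginal effluent damage.
That holds through level 4 (336 ≥ 244) but not at 5 (279 < 304).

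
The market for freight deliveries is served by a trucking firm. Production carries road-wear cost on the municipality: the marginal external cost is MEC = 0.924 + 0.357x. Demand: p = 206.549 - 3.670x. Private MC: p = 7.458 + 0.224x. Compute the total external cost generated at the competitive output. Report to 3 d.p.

Market equilibrium (private): 7.458 + 0.224x = 206.549 - 3.670x → x_m = 51.1276.
Total external cost = ∫₀^{x_m} (0.924 + 0.357x) dx = 0.924×51.1276 + ½×0.357×51.1276² = 513.8465.

513.847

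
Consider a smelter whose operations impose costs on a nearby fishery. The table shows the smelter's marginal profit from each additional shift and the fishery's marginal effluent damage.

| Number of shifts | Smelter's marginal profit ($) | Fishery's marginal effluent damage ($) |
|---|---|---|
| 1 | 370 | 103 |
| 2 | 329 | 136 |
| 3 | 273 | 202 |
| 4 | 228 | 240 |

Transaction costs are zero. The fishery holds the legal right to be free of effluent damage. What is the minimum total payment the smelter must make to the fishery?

$441

Efficient level: marginal profit ≥ marginal effluent damage through level 3, so k* = 3.
With the fishery holding the right, the smelter must at least compensate total damage at k*: 103 + 136 + 202 = 441.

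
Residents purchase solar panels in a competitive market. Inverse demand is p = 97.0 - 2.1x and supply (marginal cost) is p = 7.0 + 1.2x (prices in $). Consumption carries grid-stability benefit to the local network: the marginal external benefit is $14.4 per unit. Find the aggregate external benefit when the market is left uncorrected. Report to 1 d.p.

Market equilibrium (private): 7.0 + 1.2x = 97.0 - 2.1x → x_m = 27.2727.
Total external benefit = MEB × x_m = 14.4 × 27.2727 = 392.7269.

$392.7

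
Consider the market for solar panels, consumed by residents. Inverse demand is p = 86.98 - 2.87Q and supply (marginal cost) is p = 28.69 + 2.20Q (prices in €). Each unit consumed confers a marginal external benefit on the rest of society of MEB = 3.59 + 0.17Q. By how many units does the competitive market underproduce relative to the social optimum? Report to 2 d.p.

1.13 units

Market equilibrium (private): 28.69 + 2.20Q = 86.98 - 2.87Q → Q_m = 11.4970.
Social marginal benefit = demand + MEB = 90.57 - 2.70Q.
Set SMB = MC: 90.57 - 2.70Q = 28.69 + 2.20Q → Q* = 12.6286.
Gap = |11.4970 − 12.6286| = 1.1316.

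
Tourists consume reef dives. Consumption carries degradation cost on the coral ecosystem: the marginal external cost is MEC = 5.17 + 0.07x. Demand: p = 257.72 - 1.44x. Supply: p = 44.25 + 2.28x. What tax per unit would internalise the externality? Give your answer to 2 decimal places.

Social marginal benefit = demand − MEC = 252.55 - 1.51x.
Set SMB = MC: 252.55 - 1.51x = 44.25 + 2.28x → x* = 54.9604.
The Pigouvian tax equals MEC at x*: 5.17 + 0.07×54.9604 = 9.0172.

tax = 9.02 per unit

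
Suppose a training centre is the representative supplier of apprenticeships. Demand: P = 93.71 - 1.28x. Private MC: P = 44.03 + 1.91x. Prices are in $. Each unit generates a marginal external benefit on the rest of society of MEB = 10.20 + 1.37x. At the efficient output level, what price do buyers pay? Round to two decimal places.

P = $51.60

Social marginal cost = private MC − MEB = 33.83 + 0.54x.
Set SMC = demand: 33.83 + 0.54x = 93.71 - 1.28x → x* = 32.9011.
Consumer price on the demand curve at x*: 93.71 − 1.28×32.9011 = 51.5966.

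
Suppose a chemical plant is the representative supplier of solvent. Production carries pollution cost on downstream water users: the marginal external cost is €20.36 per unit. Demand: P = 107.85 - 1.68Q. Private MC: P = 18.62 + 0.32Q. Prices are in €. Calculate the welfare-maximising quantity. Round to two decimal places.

Q* = 34.44

Social marginal cost = private MC + MEC = 38.98 + 0.32Q.
Set SMC = demand: 38.98 + 0.32Q = 107.85 - 1.68Q → Q* = 34.4350.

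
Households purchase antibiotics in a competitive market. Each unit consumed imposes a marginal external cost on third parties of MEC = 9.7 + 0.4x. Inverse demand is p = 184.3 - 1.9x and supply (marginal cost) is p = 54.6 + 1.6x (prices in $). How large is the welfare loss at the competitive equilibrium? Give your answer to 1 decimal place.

Market equilibrium (private): 54.6 + 1.6x = 184.3 - 1.9x → x_m = 37.0571.
Social marginal benefit = demand − MEC = 174.6 - 2.3x.
Set SMB = MC: 174.6 - 2.3x = 54.6 + 1.6x → x* = 30.7692.
The loss is the area between SMB and MC from x* to x_m; with linear curves that's a triangle of height MEC(x_m).
DWL = ½ × 6.2879 × 24.5229 = 77.0988.

DWL = $77.1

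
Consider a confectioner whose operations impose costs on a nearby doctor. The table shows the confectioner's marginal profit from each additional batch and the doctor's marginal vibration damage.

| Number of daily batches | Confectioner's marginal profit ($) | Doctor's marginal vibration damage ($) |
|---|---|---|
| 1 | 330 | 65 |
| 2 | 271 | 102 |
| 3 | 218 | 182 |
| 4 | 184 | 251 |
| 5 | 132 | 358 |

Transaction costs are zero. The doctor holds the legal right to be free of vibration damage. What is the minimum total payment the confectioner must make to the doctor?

Efficient level: marginal profit ≥ marginal vibration damage through level 3, so k* = 3.
With the doctor holding the right, the confectioner must at least compensate total damage at k*: 65 + 102 + 182 = 349.

$349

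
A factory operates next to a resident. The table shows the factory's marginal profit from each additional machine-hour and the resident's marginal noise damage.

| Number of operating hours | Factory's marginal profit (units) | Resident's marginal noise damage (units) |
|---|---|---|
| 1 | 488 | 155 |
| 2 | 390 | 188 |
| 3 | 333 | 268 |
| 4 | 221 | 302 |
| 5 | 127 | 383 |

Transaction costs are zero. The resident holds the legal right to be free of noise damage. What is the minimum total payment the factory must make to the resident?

611

Efficient level: marginal profit ≥ marginal noise damage through level 3, so k* = 3.
With the resident holding the right, the factory must at least compensate total damage at k*: 155 + 188 + 268 = 611.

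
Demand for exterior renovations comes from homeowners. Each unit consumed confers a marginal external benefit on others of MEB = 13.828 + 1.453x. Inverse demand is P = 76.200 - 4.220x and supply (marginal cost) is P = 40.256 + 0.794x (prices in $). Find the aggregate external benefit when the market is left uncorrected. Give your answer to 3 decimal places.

Market equilibrium (private): 40.256 + 0.794x = 76.200 - 4.220x → x_m = 7.1687.
Total external benefit = ∫₀^{x_m} (13.828 + 1.453x) dx = 13.828×7.1687 + ½×1.453×7.1687² = 136.4638.

$136.464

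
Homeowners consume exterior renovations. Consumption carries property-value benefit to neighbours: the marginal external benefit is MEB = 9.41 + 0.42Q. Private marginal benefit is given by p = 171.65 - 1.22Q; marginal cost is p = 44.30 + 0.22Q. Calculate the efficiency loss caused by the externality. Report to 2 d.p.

DWL = 1062.38

Market equilibrium (private): 44.30 + 0.22Q = 171.65 - 1.22Q → Q_m = 88.4375.
Social marginal benefit = demand + MEB = 181.06 - 0.80Q.
Set SMB = MC: 181.06 - 0.80Q = 44.30 + 0.22Q → Q* = 134.0784.
Height of the DWL triangle at Q_m is SMB(Q_m) − MC(Q_m) = MEB(Q_m) = 46.5538.
DWL = ½ × 45.6409 × 46.5538 = 1062.3787.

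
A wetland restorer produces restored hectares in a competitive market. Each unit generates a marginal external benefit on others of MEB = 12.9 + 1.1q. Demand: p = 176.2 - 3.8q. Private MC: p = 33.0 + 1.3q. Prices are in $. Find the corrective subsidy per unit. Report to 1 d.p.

Social marginal cost = private MC − MEB = 20.1 + 0.2q.
Set SMC = demand: 20.1 + 0.2q = 176.2 - 3.8q → q* = 39.0250.
The Pigouvian subsidy equals MEB at q*: 12.9 + 1.1×39.0250 = 55.8275.

subsidy = $55.8 per unit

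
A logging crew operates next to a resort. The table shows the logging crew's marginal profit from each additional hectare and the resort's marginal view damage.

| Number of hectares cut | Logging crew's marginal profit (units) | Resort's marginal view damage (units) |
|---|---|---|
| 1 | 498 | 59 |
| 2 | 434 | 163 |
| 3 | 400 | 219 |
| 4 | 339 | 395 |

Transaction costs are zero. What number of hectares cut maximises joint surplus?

3

Bargaining reaches the level where marginal profit last exceeds marginal view damage.
That holds through level 3 (400 ≥ 219) but not at 4 (339 < 395).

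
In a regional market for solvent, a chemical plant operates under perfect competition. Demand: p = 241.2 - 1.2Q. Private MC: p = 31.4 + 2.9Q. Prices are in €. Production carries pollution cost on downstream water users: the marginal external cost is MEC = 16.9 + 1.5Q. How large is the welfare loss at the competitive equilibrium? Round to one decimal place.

DWL = €783.2

Market equilibrium (private): 31.4 + 2.9Q = 241.2 - 1.2Q → Q_m = 51.1707.
Social marginal cost = private MC + MEC = 48.3 + 4.4Q.
Set SMC = demand: 48.3 + 4.4Q = 241.2 - 1.2Q → Q* = 34.4464.
The welfare-loss triangle has base |Q_m − Q*| and height MEC(Q_m) (the vertical gap between SMC and demand is zero at Q* and MEC at Q_m).
DWL = ½ × 16.7243 × 93.6561 = 783.1664.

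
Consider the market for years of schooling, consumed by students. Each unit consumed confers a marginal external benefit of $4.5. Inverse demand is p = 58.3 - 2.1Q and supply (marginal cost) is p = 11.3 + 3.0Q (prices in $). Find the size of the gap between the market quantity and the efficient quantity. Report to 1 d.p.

0.9 units

Market equilibrium (private): 11.3 + 3.0Q = 58.3 - 2.1Q → Q_m = 9.2157.
Social marginal benefit = demand + MEB = 62.8 - 2.1Q.
Set SMB = MC: 62.8 - 2.1Q = 11.3 + 3.0Q → Q* = 10.0980.
Gap = |9.2157 − 10.0980| = 0.8823.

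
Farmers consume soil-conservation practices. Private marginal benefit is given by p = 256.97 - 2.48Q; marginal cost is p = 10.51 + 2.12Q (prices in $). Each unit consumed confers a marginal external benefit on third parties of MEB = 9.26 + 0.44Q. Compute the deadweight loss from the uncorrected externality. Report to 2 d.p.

DWL = $129.58

Market equilibrium (private): 10.51 + 2.12Q = 256.97 - 2.48Q → Q_m = 53.5783.
Social marginal benefit = demand + MEB = 266.23 - 2.04Q.
Set SMB = MC: 266.23 - 2.04Q = 10.51 + 2.12Q → Q* = 61.4712.
The loss is the area between SMB and MC from Q* to Q_m; with linear curves that's a triangle of height MEB(Q_m).
DWL = ½ × 7.8929 × 32.8344 = 129.5793.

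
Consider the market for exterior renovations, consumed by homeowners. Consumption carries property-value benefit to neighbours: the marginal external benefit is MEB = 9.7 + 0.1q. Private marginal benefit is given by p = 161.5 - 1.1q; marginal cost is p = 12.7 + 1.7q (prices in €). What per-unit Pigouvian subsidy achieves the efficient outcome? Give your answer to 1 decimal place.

subsidy = €15.6 per unit

Social marginal benefit = demand + MEB = 171.2 - q.
Set SMB = MC: 171.2 - q = 12.7 + 1.7q → q* = 58.7037.
The Pigouvian subsidy equals MEB at q*: 9.7 + 0.1×58.7037 = 15.5704.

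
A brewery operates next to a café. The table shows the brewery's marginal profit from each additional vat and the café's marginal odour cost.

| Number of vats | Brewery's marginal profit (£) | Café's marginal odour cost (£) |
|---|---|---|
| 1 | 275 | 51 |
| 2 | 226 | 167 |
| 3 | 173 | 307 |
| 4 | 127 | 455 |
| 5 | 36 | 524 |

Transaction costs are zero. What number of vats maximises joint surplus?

2

Bargaining reaches the level where marginal profit last exceeds marginal odour cost.
That holds through level 2 (226 ≥ 167) but not at 3 (173 < 307).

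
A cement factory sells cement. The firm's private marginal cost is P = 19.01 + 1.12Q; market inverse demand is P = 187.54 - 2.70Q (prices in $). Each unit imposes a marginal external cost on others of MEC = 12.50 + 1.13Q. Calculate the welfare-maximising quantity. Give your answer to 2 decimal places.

Social marginal cost = private MC + MEC = 31.51 + 2.25Q.
Set SMC = demand: 31.51 + 2.25Q = 187.54 - 2.70Q → Q* = 31.5212.

Q* = 31.52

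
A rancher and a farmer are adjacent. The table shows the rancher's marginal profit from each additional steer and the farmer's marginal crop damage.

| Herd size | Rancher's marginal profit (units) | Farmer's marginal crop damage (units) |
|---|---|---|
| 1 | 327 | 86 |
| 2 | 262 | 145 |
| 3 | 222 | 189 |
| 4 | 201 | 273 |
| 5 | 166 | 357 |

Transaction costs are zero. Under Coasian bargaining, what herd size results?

3

Bargaining reaches the level where marginal profit last exceeds marginal crop damage.
That holds through level 3 (222 ≥ 189) but not at 4 (201 < 273).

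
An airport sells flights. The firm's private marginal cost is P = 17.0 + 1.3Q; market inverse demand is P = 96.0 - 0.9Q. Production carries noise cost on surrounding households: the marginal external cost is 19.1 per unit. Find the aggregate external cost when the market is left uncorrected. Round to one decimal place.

Market equilibrium (private): 17.0 + 1.3Q = 96.0 - 0.9Q → Q_m = 35.9091.
Total external cost = MEC × Q_m = 19.1 × 35.9091 = 685.8638.

685.9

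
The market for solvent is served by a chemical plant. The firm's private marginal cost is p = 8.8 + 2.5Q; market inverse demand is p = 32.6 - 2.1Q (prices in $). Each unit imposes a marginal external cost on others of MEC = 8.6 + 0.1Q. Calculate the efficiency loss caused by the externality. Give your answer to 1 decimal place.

Market equilibrium (private): 8.8 + 2.5Q = 32.6 - 2.1Q → Q_m = 5.1739.
Social marginal cost = private MC + MEC = 17.4 + 2.6Q.
Set SMC = demand: 17.4 + 2.6Q = 32.6 - 2.1Q → Q* = 3.2340.
The loss is the area between SMC and demand from Q* to Q_m; with linear curves that's a triangle of height MEC(Q_m).
DWL = ½ × 1.9399 × 9.1174 = 8.8434.

DWL = $8.8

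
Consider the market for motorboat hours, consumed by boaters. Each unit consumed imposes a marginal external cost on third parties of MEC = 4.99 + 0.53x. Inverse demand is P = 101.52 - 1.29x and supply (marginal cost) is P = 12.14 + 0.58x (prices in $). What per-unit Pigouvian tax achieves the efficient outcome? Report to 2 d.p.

tax = $23.63 per unit

Social marginal benefit = demand − MEC = 96.53 - 1.82x.
Set SMB = MC: 96.53 - 1.82x = 12.14 + 0.58x → x* = 35.1625.
The Pigouvian tax equals MEC at x*: 4.99 + 0.53×35.1625 = 23.6261.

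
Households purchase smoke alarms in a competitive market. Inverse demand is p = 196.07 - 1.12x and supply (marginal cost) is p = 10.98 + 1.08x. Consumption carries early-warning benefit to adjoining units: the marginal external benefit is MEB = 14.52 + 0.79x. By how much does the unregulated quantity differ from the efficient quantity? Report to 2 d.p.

Market equilibrium (private): 10.98 + 1.08x = 196.07 - 1.12x → x_m = 84.1318.
Social marginal benefit = demand + MEB = 210.59 - 0.33x.
Set SMB = MC: 210.59 - 0.33x = 10.98 + 1.08x → x* = 141.5674.
Gap = |84.1318 − 141.5674| = 57.4356.

57.44 units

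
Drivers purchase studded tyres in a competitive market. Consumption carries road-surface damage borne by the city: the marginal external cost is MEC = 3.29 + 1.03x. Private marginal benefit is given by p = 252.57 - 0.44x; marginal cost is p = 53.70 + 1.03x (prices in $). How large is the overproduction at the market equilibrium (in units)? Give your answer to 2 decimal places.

57.05 units

Market equilibrium (private): 53.70 + 1.03x = 252.57 - 0.44x → x_m = 135.2857.
Social marginal benefit = demand − MEC = 249.28 - 1.47x.
Set SMB = MC: 249.28 - 1.47x = 53.70 + 1.03x → x* = 78.2320.
Gap = |135.2857 − 78.2320| = 57.0537.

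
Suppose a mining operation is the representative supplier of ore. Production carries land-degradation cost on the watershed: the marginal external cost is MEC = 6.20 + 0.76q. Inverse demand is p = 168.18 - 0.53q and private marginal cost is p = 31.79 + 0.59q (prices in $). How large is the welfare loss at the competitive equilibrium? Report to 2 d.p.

Market equilibrium (private): 31.79 + 0.59q = 168.18 - 0.53q → q_m = 121.7768.
Social marginal cost = private MC + MEC = 37.99 + 1.35q.
Set SMC = demand: 37.99 + 1.35q = 168.18 - 0.53q → q* = 69.2500.
The loss is the area between SMC and demand from q* to q_m; with linear curves that's a triangle of height MEC(q_m).
DWL = ½ × 52.5268 × 98.7504 = 2593.5213.

DWL = $2593.52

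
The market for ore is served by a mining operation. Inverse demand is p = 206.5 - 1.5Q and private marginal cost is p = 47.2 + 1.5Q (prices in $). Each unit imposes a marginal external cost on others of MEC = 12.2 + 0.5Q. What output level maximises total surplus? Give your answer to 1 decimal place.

Social marginal cost = private MC + MEC = 59.4 + 2.0Q.
Set SMC = demand: 59.4 + 2.0Q = 206.5 - 1.5Q → Q* = 42.0286.

Q* = 42.0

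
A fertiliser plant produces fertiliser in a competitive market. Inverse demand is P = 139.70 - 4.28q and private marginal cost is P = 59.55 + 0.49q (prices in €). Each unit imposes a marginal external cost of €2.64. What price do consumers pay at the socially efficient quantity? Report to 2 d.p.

P = €70.15

Social marginal cost = private MC + MEC = 62.19 + 0.49q.
Set SMC = demand: 62.19 + 0.49q = 139.70 - 4.28q → q* = 16.2495.
Consumer price on the demand curve at q*: 139.70 − 4.28×16.2495 = 70.1521.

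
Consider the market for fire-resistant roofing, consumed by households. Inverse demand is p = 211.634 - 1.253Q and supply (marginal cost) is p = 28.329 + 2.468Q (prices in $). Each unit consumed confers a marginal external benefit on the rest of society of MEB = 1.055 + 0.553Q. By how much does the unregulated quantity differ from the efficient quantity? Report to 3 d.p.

8.932 units

Market equilibrium (private): 28.329 + 2.468Q = 211.634 - 1.253Q → Q_m = 49.2623.
Social marginal benefit = demand + MEB = 212.689 - 0.700Q.
Set SMB = MC: 212.689 - 0.700Q = 28.329 + 2.468Q → Q* = 58.1944.
Gap = |49.2623 − 58.1944| = 8.9321.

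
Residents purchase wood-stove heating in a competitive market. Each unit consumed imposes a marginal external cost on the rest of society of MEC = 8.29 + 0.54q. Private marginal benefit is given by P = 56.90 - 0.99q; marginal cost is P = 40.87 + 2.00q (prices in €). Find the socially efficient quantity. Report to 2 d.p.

q* = 2.19

Social marginal benefit = demand − MEC = 48.61 - 1.53q.
Set SMB = MC: 48.61 - 1.53q = 40.87 + 2.00q → q* = 2.1926.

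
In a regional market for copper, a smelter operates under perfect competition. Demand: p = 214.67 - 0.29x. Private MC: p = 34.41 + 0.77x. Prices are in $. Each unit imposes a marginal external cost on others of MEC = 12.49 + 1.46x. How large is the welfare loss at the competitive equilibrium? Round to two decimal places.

Market equilibrium (private): 34.41 + 0.77x = 214.67 - 0.29x → x_m = 170.0566.
Social marginal cost = private MC + MEC = 46.90 + 2.23x.
Set SMC = demand: 46.90 + 2.23x = 214.67 - 0.29x → x* = 66.5754.
Between x* and x_m the wedge SMC − demand runs linearly from 0 to MEC(x_m), so the loss is a triangle.
DWL = ½ × 103.4812 × 260.7726 = 13492.5308.

DWL = $13492.53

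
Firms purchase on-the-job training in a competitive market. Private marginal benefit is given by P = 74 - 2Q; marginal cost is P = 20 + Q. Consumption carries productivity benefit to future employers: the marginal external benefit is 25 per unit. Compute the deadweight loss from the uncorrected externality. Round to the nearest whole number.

DWL = 104

Market equilibrium (private): 20 + Q = 74 - 2Q → Q_m = 18.0000.
Social marginal benefit = demand + MEB = 99 - 2Q.
Set SMB = MC: 99 - 2Q = 20 + Q → Q* = 26.3333.
The welfare-loss triangle has base |Q_m − Q*| and height MEB(Q_m) (the vertical gap between SMB and MC is zero at Q* and MEB at Q_m).
DWL = ½ × 8.3333 × 25.0000 = 104.1663.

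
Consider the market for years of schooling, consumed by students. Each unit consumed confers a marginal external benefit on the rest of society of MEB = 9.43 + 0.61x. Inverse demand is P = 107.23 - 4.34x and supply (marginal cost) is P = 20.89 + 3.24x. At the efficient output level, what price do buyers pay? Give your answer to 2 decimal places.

Social marginal benefit = demand + MEB = 116.66 - 3.73x.
Set SMB = MC: 116.66 - 3.73x = 20.89 + 3.24x → x* = 13.7403.
Consumer price on the demand curve at x*: 107.23 − 4.34×13.7403 = 47.5971.

P = 47.60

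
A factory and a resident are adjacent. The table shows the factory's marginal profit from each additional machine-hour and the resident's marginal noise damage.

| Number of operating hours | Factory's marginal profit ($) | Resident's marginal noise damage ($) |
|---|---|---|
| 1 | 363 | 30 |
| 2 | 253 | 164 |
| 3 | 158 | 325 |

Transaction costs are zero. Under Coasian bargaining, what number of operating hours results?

2

Bargaining reaches the level where marginal profit last exceeds marginal noise damage.
That holds through level 2 (253 ≥ 164) but not at 3 (158 < 325).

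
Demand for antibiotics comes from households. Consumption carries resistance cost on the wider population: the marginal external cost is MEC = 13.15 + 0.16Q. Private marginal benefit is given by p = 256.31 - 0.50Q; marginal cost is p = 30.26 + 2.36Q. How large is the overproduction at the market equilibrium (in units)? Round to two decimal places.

8.54 units

Market equilibrium (private): 30.26 + 2.36Q = 256.31 - 0.50Q → Q_m = 79.0385.
Social marginal benefit = demand − MEC = 243.16 - 0.66Q.
Set SMB = MC: 243.16 - 0.66Q = 30.26 + 2.36Q → Q* = 70.4967.
Gap = |79.0385 − 70.4967| = 8.5418.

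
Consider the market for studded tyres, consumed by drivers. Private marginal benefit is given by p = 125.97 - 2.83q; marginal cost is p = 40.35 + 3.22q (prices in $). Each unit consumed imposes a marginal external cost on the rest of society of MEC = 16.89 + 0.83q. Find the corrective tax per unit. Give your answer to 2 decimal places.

Social marginal benefit = demand − MEC = 109.08 - 3.66q.
Set SMB = MC: 109.08 - 3.66q = 40.35 + 3.22q → q* = 9.9898.
The Pigouvian tax equals MEC at q*: 16.89 + 0.83×9.9898 = 25.1815.

tax = $25.18 per unit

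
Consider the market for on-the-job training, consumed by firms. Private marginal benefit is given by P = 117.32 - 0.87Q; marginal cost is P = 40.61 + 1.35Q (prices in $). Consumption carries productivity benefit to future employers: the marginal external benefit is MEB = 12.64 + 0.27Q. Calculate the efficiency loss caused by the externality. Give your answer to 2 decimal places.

Market equilibrium (private): 40.61 + 1.35Q = 117.32 - 0.87Q → Q_m = 34.5541.
Social marginal benefit = demand + MEB = 129.96 - 0.60Q.
Set SMB = MC: 129.96 - 0.60Q = 40.61 + 1.35Q → Q* = 45.8205.
Height of the DWL triangle at Q_m is SMB(Q_m) − MC(Q_m) = MEB(Q_m) = 21.9696.
DWL = ½ × 11.2664 × 21.9696 = 123.7592.

DWL = $123.76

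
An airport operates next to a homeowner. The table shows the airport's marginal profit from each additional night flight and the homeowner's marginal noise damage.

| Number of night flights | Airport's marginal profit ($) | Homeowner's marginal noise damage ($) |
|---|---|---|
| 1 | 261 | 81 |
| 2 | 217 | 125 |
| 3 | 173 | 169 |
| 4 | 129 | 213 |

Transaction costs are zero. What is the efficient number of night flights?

Bargaining reaches the level where marginal profit last exceeds marginal noise damage.
That holds through level 3 (173 ≥ 169) but not at 4 (129 < 213).

3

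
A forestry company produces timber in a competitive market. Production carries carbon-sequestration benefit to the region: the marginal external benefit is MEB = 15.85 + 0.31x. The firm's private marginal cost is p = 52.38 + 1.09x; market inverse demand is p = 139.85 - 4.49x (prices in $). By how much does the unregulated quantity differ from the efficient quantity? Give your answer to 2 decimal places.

Market equilibrium (private): 52.38 + 1.09x = 139.85 - 4.49x → x_m = 15.6756.
Social marginal cost = private MC − MEB = 36.53 + 0.78x.
Set SMC = demand: 36.53 + 0.78x = 139.85 - 4.49x → x* = 19.6053.
Gap = |15.6756 − 19.6053| = 3.9297.

3.93 units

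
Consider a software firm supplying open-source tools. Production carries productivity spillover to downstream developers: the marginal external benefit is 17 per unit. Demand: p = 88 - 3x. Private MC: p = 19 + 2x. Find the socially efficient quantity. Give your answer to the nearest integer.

x* = 17

Social marginal cost = private MC − MEB = 2 + 2x.
Set SMC = demand: 2 + 2x = 88 - 3x → x* = 17.2000.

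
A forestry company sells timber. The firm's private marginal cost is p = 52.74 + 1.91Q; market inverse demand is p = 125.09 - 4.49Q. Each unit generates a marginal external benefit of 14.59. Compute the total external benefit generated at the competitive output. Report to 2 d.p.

Market equilibrium (private): 52.74 + 1.91Q = 125.09 - 4.49Q → Q_m = 11.3047.
Total external benefit = MEB × Q_m = 14.59 × 11.3047 = 164.9356.

164.94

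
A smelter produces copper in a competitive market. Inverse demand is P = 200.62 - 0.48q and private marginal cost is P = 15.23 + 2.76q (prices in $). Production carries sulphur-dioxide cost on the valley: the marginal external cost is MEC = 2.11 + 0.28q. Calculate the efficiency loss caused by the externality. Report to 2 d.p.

DWL = $46.70

Market equilibrium (private): 15.23 + 2.76q = 200.62 - 0.48q → q_m = 57.2191.
Social marginal cost = private MC + MEC = 17.34 + 3.04q.
Set SMC = demand: 17.34 + 3.04q = 200.62 - 0.48q → q* = 52.0682.
The loss is the area between SMC and demand from q* to q_m; with linear curves that's a triangle of height MEC(q_m).
DWL = ½ × 5.1509 × 18.1314 = 46.6965.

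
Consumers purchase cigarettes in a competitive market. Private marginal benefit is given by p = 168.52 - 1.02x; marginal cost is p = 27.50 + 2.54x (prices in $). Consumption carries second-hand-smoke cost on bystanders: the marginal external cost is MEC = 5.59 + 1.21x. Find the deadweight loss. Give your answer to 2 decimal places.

DWL = $300.26

Market equilibrium (private): 27.50 + 2.54x = 168.52 - 1.02x → x_m = 39.6124.
Social marginal benefit = demand − MEC = 162.93 - 2.23x.
Set SMB = MC: 162.93 - 2.23x = 27.50 + 2.54x → x* = 28.3920.
The welfare-loss triangle has base |x_m − x*| and height MEC(x_m) (the vertical gap between SMB and MC is zero at x* and MEC at x_m).
DWL = ½ × 11.2204 × 53.5210 = 300.2635.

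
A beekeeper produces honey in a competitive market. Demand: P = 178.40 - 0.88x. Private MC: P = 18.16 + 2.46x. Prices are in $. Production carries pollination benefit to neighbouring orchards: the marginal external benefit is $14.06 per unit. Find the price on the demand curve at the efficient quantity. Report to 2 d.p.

Social marginal cost = private MC − MEB = 4.10 + 2.46x.
Set SMC = demand: 4.10 + 2.46x = 178.40 - 0.88x → x* = 52.1856.
Consumer price on the demand curve at x*: 178.40 − 0.88×52.1856 = 132.4767.

P = $132.48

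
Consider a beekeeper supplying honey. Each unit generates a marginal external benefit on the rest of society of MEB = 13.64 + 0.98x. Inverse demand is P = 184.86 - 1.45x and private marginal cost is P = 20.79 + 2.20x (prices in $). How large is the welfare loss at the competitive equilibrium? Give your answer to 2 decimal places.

Market equilibrium (private): 20.79 + 2.20x = 184.86 - 1.45x → x_m = 44.9507.
Social marginal cost = private MC − MEB = 7.15 + 1.22x.
Set SMC = demand: 7.15 + 1.22x = 184.86 - 1.45x → x* = 66.5581.
The loss is the area between SMC and demand from x* to x_m; with linear curves that's a triangle of height MEB(x_m).
DWL = ½ × 21.6074 × 57.6917 = 623.2838.

DWL = $623.28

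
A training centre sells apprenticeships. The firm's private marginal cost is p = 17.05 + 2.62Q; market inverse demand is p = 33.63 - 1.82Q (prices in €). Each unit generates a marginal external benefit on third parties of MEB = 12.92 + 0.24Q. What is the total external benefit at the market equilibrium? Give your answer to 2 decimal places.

Market equilibrium (private): 17.05 + 2.62Q = 33.63 - 1.82Q → Q_m = 3.7342.
Total external benefit = ∫₀^{Q_m} (12.92 + 0.24Q) dQ = 12.92×3.7342 + ½×0.24×3.7342² = 49.9192.

€49.92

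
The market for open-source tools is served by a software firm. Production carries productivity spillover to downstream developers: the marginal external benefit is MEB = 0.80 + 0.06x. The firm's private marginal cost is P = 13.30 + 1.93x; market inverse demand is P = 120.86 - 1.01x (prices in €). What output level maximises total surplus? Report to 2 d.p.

x* = 37.63

Social marginal cost = private MC − MEB = 12.50 + 1.87x.
Set SMC = demand: 12.50 + 1.87x = 120.86 - 1.01x → x* = 37.6250.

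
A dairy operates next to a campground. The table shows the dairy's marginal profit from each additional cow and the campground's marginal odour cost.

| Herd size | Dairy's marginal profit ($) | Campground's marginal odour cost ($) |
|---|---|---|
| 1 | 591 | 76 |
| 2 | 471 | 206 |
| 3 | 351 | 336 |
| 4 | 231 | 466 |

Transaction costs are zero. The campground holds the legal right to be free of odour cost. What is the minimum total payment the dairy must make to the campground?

$618

Efficient level: marginal profit ≥ marginal odour cost through level 3, so k* = 3.
With the campground holding the right, the dairy must at least compensate total damage at k*: 76 + 206 + 336 = 618.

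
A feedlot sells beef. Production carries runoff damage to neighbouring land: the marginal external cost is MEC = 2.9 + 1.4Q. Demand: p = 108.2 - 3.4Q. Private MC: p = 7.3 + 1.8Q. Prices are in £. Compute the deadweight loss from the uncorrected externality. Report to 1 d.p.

DWL = £68.5

Market equilibrium (private): 7.3 + 1.8Q = 108.2 - 3.4Q → Q_m = 19.4038.
Social marginal cost = private MC + MEC = 10.2 + 3.2Q.
Set SMC = demand: 10.2 + 3.2Q = 108.2 - 3.4Q → Q* = 14.8485.
The loss is the area between SMC and demand from Q* to Q_m; with linear curves that's a triangle of height MEC(Q_m).
DWL = ½ × 4.5553 × 30.0654 = 68.4785.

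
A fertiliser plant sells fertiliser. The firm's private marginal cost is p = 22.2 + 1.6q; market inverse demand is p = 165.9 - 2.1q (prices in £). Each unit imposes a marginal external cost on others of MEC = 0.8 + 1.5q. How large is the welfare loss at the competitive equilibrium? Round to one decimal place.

DWL = £335.4

Market equilibrium (private): 22.2 + 1.6q = 165.9 - 2.1q → q_m = 38.8378.
Social marginal cost = private MC + MEC = 23.0 + 3.1q.
Set SMC = demand: 23.0 + 3.1q = 165.9 - 2.1q → q* = 27.4808.
Between q* and q_m the wedge SMC − demand runs linearly from 0 to MEC(q_m), so the loss is a triangle.
DWL = ½ × 11.3570 × 59.0568 = 335.3540.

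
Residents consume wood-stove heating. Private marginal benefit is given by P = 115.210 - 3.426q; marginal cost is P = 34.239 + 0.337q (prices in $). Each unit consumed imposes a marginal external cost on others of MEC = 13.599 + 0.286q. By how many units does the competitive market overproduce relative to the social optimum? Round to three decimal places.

4.879 units

Market equilibrium (private): 34.239 + 0.337q = 115.210 - 3.426q → q_m = 21.5177.
Social marginal benefit = demand − MEC = 101.611 - 3.712q.
Set SMB = MC: 101.611 - 3.712q = 34.239 + 0.337q → q* = 16.6392.
Gap = |21.5177 − 16.6392| = 4.8785.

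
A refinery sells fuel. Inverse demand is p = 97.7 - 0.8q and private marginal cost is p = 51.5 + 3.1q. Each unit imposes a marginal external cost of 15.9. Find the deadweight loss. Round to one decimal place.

DWL = 32.4

Market equilibrium (private): 51.5 + 3.1q = 97.7 - 0.8q → q_m = 11.8462.
Social marginal cost = private MC + MEC = 67.4 + 3.1q.
Set SMC = demand: 67.4 + 3.1q = 97.7 - 0.8q → q* = 7.7692.
The loss is the area between SMC and demand from q* to q_m; with linear curves that's a triangle of height MEC(q_m).
DWL = ½ × 4.0770 × 15.9000 = 32.4122.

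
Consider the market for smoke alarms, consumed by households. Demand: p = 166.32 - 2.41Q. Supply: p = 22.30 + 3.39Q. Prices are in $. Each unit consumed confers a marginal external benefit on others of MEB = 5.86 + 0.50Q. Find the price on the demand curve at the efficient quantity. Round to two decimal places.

P = $98.17

Social marginal benefit = demand + MEB = 172.18 - 1.91Q.
Set SMB = MC: 172.18 - 1.91Q = 22.30 + 3.39Q → Q* = 28.2792.
Consumer price on the demand curve at Q*: 166.32 − 2.41×28.2792 = 98.1671.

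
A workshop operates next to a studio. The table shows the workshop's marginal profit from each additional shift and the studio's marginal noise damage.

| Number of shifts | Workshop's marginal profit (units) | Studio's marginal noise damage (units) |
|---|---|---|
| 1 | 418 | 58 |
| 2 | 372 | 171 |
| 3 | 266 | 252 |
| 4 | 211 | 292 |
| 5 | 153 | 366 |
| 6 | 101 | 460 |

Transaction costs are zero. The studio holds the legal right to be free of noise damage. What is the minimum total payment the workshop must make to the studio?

Efficient level: marginal profit ≥ marginal noise damage through level 3, so k* = 3.
With the studio holding the right, the workshop must at least compensate total damage at k*: 58 + 171 + 252 = 481.

481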